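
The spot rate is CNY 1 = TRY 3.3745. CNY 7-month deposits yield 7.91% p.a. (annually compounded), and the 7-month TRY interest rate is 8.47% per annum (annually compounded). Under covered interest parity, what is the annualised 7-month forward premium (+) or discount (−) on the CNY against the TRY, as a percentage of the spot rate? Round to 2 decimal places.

+0.52%

T = 7/12 years.
CIP forward (TRY per CNY) = 3.3745 × 1.0485697/1.0454084 = 3.3847044.
Annualised premium = (F − S)/S × (1/T) = (3.3847044 − 3.3745)/3.3745 ÷ (7/12) = 0.52%.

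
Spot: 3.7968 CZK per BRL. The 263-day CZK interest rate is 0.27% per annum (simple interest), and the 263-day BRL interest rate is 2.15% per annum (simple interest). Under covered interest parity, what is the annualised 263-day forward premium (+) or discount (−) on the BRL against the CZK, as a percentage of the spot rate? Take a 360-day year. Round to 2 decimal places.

T = 263/360 years.
F = S · g_CZK/g_BRL = 3.7968 × 1.0019725/1.0157069 = 3.7454596.
(F − S)/S ÷ T = (3.7454596 − 3.7968)/3.7968/(263/360) = -0.018509 → -1.85%.

-1.85%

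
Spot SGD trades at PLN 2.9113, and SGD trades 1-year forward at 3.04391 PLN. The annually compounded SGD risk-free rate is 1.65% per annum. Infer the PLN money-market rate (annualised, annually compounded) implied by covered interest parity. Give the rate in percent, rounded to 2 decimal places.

6.28%

T = 1 year.
F/S = 3.04391/2.9113 = 1.0455501 = (growth of PLN) / (growth of SGD).
The SGD side grows by (1 + 0.0165)^1 = 1.016500.
Hence g_PLN = 1.0628017.
r = 1.0628017^(1/1) − 1 = 0.062802 → 6.28%.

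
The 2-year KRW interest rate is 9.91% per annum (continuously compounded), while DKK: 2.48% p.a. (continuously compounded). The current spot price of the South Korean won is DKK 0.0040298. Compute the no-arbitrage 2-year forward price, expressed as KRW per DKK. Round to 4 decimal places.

287.9073

T = 2 years.
DKK accumulates by e^(0.0248×2) = 1.050850672.
KRW accumulates by e^(0.0991×2) = 1.219206211.
Forward (DKK per KRW) = 0.0040298 × 1.050850672 / 1.219206211 = 0.00347334028.
Quoted the other way: 1/0.00347334028 = 287.9073 KRW per DKK.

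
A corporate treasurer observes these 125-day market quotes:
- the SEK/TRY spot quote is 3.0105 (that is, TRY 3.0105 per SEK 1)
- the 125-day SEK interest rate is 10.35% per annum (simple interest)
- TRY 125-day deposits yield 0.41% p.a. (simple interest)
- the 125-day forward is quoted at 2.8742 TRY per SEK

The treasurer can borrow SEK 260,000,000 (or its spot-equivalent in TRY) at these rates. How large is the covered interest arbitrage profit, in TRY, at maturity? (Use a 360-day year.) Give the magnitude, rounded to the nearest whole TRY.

T = 125/360 years.
Keep in SEK, deliver into the forward: 260,000,000·1.0359375·2.8742 = TRY 774,147,806.25.
Swap to TRY now, deposit: 260,000,000·3.0105·1.00142361111 = TRY 783,844,303.12.
The quoted forward undervalues SEK, so borrow SEK, convert to TRY at spot, deposit the TRY at 0.41%, and buy SEK forward at 2.8742 to cover the loan.
Profit = 783,844,303.12 − 774,147,806.25 = TRY 9,696,497.

TRY 9,696,497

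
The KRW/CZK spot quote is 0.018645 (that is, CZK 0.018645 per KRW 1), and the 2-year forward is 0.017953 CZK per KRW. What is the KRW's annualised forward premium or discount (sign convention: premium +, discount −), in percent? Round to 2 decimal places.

T = 2 years.
(F − S)/S = (0.017953 − 0.018645)/0.018645 = -0.0371145.
Annualise by dividing by T: -0.0371145 / 2 = -0.018557 → -1.86%.

-1.86%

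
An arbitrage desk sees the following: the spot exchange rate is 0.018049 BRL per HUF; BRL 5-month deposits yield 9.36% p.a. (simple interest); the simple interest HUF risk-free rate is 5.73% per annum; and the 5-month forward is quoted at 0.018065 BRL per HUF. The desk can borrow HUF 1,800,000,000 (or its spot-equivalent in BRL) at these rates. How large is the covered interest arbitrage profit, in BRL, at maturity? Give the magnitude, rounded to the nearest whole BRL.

BRL 461,896

T = 5/12 years.
Keep in HUF, deliver into the forward: 1,800,000,000·1.023875·0.018065 = BRL 33,293,343.38.
Swap to BRL now, deposit: 1,800,000,000·0.018049·1.039000 = BRL 33,755,239.80.
The quoted forward undervalues HUF, so borrow HUF, convert to BRL at spot, deposit the BRL at 9.36%, and buy HUF forward at 0.018065 to cover the loan.
The gap between the two covered legs is BRL 461,896.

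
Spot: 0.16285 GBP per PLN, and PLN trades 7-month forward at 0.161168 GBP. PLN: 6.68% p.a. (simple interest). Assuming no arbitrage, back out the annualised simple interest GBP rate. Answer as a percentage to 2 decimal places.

T = 7/12 years.
F/S = 0.161168/0.16285 = 0.9896715 = (growth of GBP) / (growth of PLN).
PLN growth factor: 1 + 0.0668×7/12 = 1.0389667.
That pins the GBP growth at 1.0282357.
(1.0282357 − 1)/T = 0.048404, i.e. 4.84%.

4.84%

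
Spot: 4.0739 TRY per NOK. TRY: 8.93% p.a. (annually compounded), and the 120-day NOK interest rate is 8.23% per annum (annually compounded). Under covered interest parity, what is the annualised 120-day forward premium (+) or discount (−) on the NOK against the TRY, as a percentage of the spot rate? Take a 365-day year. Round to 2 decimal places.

T = 120/365 years.
CIP forward (TRY per NOK) = 4.0739 × 1.0285203/1.0263427 = 4.0825436.
Annualised premium = (F − S)/S × (1/T) = (4.0825436 − 4.0739)/4.0739 ÷ (120/365) = 0.65%.

+0.65%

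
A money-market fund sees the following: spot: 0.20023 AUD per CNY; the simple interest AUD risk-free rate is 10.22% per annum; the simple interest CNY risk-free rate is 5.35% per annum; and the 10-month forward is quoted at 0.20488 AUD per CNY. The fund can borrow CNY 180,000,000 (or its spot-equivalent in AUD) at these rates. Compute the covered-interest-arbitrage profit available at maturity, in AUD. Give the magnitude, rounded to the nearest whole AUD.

AUD 588,364

T = 10/12 years.
Route A — deposit CNY, sell forward: 180,000,000 × 1.0445833333 × 0.20488 = AUD 38,522,562.00.
Route B — convert at spot, deposit AUD: 180,000,000 × 0.20023 × 1.0851666667 = AUD 39,110,925.90.
The quoted forward undervalues CNY, so borrow CNY, convert to AUD at spot, deposit the AUD at 10.22%, and buy CNY forward at 0.20488 to cover the loan.
Arbitrage profit = |38,522,562.00 − 39,110,925.90| = AUD 588,364.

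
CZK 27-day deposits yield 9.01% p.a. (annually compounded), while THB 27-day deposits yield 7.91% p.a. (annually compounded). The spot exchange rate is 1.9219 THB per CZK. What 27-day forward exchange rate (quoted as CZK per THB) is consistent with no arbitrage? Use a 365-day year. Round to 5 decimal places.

T = 27/365 years.
THB growth factor: (1 + 0.0791)^(27/365) = 1.0056472.
Growth of 1 CZK over T: (1 + 0.0901)^(27/365) = 1.006402.
So F = 1.9219 × 1.0056472 / 1.006402 = 1.920459 (THB/CZK).
Quoted the other way: 1/1.920459 = 0.52071 CZK per THB.

0.52071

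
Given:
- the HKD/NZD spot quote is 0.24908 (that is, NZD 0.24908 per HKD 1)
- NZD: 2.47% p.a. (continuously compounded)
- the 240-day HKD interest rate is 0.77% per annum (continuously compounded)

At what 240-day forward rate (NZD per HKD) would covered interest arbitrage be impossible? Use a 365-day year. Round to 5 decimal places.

T = 240/365 years.
NZD accumulates by e^(0.0247×240/365) = 1.0163737.
HKD accumulates by e^(0.0077×240/365) = 1.0050759.
Forward (NZD per HKD) = 0.24908 × 1.0163737 / 1.0050759 = 0.2518798.

0.25188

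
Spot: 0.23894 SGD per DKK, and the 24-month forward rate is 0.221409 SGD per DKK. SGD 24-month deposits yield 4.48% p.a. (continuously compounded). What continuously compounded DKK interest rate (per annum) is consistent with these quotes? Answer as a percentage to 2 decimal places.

T = 2 years.
By CIP, F/S equals the SGD-to-DKK growth ratio: 0.221409/0.23894 = 0.9266301.
The SGD side grows by e^(0.0448×2) = 1.0937367.
Hence g_DKK = 1.180338.
Take logs: ln 1.180338 / 2 = 0.082900, so 8.29%.

8.29%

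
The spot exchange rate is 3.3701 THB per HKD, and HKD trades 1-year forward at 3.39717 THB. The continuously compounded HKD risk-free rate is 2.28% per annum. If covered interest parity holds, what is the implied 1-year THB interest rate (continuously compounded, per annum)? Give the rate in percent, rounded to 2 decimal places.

T = 1 year.
By CIP, F/S equals the THB-to-HKD growth ratio: 3.39717/3.3701 = 1.0080324.
The HKD side grows by e^(0.0228×1) = 1.0230619.
That pins the THB growth at 1.0312795.
Take logs: ln 1.0312795 / 1 = 0.030800, so 3.08%.

3.08%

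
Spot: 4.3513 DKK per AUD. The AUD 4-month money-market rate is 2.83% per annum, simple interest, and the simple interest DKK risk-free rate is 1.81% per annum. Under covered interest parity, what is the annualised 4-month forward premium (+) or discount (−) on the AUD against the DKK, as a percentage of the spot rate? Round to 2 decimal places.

-1.01%

T = 4/12 years.
CIP forward (DKK per AUD) = 4.3513 × 1.0060333/1.0094333 = 4.3366438.
(F − S)/S ÷ T = (4.3366438 − 4.3513)/4.3513/(4/12) = -0.010105 → -1.01%.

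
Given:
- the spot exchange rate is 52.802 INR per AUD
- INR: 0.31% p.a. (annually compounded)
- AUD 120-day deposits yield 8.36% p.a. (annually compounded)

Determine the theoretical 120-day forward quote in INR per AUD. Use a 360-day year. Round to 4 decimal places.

T = 120/360 years.
INR accumulates by (1 + 0.0031)^(120/360) = 1.00103227.
AUD growth factor: (1 + 0.0836)^(120/360) = 1.02712429.
CIP: F = S · (grow INR)/(grow AUD) = 52.802 × 1.00103227/1.02712429 = 51.460672 INR per AUD.

51.4607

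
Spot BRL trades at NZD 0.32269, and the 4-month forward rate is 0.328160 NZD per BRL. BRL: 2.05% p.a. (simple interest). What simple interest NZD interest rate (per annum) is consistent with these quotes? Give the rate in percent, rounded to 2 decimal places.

T = 4/12 years.
F/S = 0.32816/0.32269 = 1.0169513 = (growth of NZD) / (growth of BRL).
The BRL side grows by 1 + 0.0205×4/12 = 1.0068333.
That pins the NZD growth at 1.0239004.
r = (1.0239004 − 1)/(4/12) = 0.071701 → 7.17%.

7.17%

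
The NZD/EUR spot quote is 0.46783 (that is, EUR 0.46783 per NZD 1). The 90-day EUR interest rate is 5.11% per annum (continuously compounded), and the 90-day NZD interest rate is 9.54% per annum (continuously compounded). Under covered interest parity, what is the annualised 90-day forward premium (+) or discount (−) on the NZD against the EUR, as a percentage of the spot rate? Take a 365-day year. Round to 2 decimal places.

-4.41%

T = 90/365 years.
F = S · g_EUR/g_NZD = 0.46783 × 1.0126797/1.0238021 = 0.46274758.
Annualised premium = (F − S)/S × (1/T) = (0.46274758 − 0.46783)/0.46783 ÷ (90/365) = -4.41%.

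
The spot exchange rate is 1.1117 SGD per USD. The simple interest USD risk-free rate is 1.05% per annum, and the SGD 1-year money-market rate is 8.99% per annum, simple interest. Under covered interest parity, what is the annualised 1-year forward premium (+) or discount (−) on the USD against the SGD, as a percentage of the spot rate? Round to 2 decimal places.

T = 1 year.
No-arbitrage forward: 1.1117 × 1.089900 / 1.010500 = 1.1990518 SGD/USD.
Annualised premium = (F − S)/S × (1/T) = (1.1990518 − 1.1117)/1.1117 ÷ 1 = 7.86%.

+7.86%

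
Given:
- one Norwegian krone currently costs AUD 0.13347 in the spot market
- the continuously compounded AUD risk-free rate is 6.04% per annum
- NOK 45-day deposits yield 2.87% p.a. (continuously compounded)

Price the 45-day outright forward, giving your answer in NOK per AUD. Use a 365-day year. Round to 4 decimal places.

T = 45/365 years.
AUD growth factor: e^(0.0604×45/365) = 1.0074744.
NOK growth factor: e^(0.0287×45/365) = 1.0035446.
Forward (AUD per NOK) = 0.13347 × 1.0074744 / 1.0035446 = 0.1339927.
Invert for NOK per AUD: 1 / 0.1339927 = 7.4631.

7.4631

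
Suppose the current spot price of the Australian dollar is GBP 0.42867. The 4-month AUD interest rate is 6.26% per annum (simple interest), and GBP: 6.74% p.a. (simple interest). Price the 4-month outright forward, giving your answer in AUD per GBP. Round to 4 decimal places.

T = 4/12 years.
GBP accumulates by 1 + 0.0674×4/12 = 1.0224667.
AUD accumulates by 1 + 0.0626×4/12 = 1.0208667.
Forward (GBP per AUD) = 0.42867 × 1.0224667 / 1.0208667 = 0.4293419.
Quoted the other way: 1/0.4293419 = 2.3291 AUD per GBP.

2.3291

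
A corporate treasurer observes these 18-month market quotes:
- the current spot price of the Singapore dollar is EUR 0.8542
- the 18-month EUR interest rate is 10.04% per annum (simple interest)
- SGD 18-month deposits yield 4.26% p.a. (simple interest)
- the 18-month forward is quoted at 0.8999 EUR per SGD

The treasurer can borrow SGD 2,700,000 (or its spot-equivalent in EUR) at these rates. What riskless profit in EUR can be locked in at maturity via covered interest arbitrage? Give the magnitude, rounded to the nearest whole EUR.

EUR 68,685

T = 18/12 years.
Keep in SGD, deliver into the forward: 2,700,000·1.063900·0.8999 = EUR 2,584,989.75.
Swap to EUR now, deposit: 2,700,000·0.8542·1.150600 = EUR 2,653,674.80.
The quoted forward undervalues SGD, so borrow SGD, convert to EUR at spot, deposit the EUR at 10.04%, and buy SGD forward at 0.8999 to cover the loan.
Profit = 2,653,674.80 − 2,584,989.75 = EUR 68,685.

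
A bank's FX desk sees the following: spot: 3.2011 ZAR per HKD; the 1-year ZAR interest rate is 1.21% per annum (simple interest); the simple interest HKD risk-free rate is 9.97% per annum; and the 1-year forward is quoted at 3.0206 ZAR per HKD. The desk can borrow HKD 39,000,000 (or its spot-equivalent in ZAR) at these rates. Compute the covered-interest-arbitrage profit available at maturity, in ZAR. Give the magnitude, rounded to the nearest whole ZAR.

T = 1 year.
Route A — deposit HKD, sell forward: 39,000,000 × 1.099700 × 3.0206 = ZAR 129,548,398.98.
Route B — convert at spot, deposit ZAR: 39,000,000 × 3.2011 × 1.012100 = ZAR 126,353,499.09.
The quoted forward overvalues HKD, so borrow ZAR, buy HKD at spot, deposit the HKD at 9.97%, and sell the proceeds forward at 3.0206.
Profit = 129,548,398.98 − 126,353,499.09 = ZAR 3,194,900.

ZAR 3,194,900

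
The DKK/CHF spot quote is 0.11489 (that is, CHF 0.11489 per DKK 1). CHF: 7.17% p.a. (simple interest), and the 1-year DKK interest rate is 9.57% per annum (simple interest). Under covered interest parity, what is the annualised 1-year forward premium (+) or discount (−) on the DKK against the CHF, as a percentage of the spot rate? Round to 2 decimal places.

T = 1 year.
No-arbitrage forward: 0.11489 × 1.071700 / 1.095700 = 0.11237347 CHF/DKK.
Annualised premium = (F − S)/S × (1/T) = (0.11237347 − 0.11489)/0.11489 ÷ 1 = -2.19%.

-2.19%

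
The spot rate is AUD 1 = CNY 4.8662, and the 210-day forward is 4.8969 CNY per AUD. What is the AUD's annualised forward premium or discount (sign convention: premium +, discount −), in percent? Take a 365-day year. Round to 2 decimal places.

T = 210/365 years.
(F − S)/S = (4.8969 − 4.8662)/4.8662 = 0.0063088.
×(1/T) gives 1.10% p.a.

+1.10%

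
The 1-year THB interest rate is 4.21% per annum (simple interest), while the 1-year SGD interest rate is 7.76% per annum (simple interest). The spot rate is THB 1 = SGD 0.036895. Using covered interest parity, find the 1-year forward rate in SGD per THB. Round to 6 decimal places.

0.038152

T = 1 year.
SGD accumulates by 1 + 0.0776×1 = 1.077600.
THB growth factor: 1 + 0.0421×1 = 1.042100.
CIP: F = S · (grow SGD)/(grow THB) = 0.036895 × 1.077600/1.042100 = 0.03815186 SGD per THB.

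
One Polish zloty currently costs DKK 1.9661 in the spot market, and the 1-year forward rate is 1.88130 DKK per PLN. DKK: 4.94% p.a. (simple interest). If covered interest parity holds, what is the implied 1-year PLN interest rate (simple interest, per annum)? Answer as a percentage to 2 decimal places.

9.67%

T = 1 year.
F/S = 1.8813/1.9661 = 0.9568689 = (growth of DKK) / (growth of PLN).
The DKK side grows by 1 + 0.0494×1 = 1.049400.
Hence g_PLN = 1.096702.
(1.096702 − 1)/T = 0.096702, i.e. 9.67%.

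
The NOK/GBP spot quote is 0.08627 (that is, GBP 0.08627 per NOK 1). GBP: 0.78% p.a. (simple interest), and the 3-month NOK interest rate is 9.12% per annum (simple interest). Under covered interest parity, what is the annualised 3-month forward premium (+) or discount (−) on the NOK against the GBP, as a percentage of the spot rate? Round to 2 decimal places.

T = 3/12 years.
CIP forward (GBP per NOK) = 0.08627 × 1.001950/1.022800 = 0.08451137.
(F − S)/S ÷ T = (0.08451137 − 0.08627)/0.08627/(3/12) = -0.081541 → -8.15%.

-8.15%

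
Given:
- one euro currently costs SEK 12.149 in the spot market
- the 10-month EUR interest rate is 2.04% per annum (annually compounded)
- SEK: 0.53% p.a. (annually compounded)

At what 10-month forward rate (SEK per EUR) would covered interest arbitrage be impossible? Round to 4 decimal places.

11.9990

T = 10/12 years.
SEK accumulates by (1 + 0.0053)^(10/12) = 1.00441472.
Growth of 1 EUR over T: (1 + 0.0204)^(10/12) = 1.01697133.
CIP: F = S · (grow SEK)/(grow EUR) = 12.149 × 1.00441472/1.01697133 = 11.998996 SEK per EUR.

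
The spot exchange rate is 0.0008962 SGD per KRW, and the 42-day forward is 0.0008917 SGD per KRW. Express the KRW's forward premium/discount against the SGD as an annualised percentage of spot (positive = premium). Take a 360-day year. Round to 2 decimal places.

-4.30%

T = 42/360 years.
KRW trades forward at -0.50212% vs spot over the period.
Annualise by dividing by T: -0.0050212 / (42/360) = -0.043039 → -4.30%.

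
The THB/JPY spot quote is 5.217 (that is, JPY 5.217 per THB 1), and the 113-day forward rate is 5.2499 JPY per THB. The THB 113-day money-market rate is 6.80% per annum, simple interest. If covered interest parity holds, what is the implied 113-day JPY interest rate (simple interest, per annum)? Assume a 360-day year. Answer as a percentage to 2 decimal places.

8.85%

T = 113/360 years.
By CIP, F/S equals the JPY-to-THB growth ratio: 5.2499/5.217 = 1.0063063.
THB growth factor: 1 + 0.0680×113/360 = 1.0213444.
Hence g_JPY = 1.0277853.
(1.0277853 − 1)/T = 0.088520, i.e. 8.85%.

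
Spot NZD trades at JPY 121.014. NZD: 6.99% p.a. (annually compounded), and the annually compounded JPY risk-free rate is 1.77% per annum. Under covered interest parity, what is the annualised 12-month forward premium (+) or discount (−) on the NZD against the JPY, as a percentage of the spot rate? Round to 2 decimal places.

-4.88%

T = 1 year.
CIP forward (JPY per NZD) = 121.014 × 1.017700/1.069900 = 115.109775.
(F − S)/S ÷ T = (115.109775 − 121.014)/121.014/1 = -0.048790 → -4.88%.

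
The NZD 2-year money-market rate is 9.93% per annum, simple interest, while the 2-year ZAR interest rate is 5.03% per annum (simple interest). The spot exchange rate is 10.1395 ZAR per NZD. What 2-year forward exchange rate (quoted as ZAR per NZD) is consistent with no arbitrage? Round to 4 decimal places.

T = 2 years.
ZAR growth factor: 1 + 0.0503×2 = 1.100600.
NZD accumulates by 1 + 0.0993×2 = 1.198600.
So F = 10.1395 × 1.100600 / 1.198600 = 9.310474 (ZAR/NZD).

9.3105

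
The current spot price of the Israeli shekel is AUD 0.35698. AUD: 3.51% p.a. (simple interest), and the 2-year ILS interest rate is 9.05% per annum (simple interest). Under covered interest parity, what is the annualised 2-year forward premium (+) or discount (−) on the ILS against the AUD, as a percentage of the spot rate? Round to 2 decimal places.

-4.69%

T = 2 years.
F = S · g_AUD/g_ILS = 0.35698 × 1.070200/1.181000 = 0.32348857.
(F − S)/S ÷ T = (0.32348857 − 0.35698)/0.35698/2 = -0.046909 → -4.69%.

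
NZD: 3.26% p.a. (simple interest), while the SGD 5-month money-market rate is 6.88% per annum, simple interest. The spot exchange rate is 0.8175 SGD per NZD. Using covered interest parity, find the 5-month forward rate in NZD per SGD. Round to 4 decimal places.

T = 5/12 years.
SGD growth factor: 1 + 0.0688×5/12 = 1.0286667.
NZD accumulates by 1 + 0.0326×5/12 = 1.0135833.
So F = 0.8175 × 1.0286667 / 1.0135833 = 0.8296654 (SGD/NZD).
Invert for NZD per SGD: 1 / 0.8296654 = 1.2053.

1.2053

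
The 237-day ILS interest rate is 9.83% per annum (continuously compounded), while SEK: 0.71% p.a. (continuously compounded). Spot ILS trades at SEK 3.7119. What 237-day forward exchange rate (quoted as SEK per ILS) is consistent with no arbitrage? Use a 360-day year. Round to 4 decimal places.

3.4956

T = 237/360 years.
SEK accumulates by e^(0.0071×237/360) = 1.0046851.
ILS accumulates by e^(0.0983×237/360) = 1.066854.
Forward (SEK per ILS) = 3.7119 × 1.0046851 / 1.066854 = 3.495596.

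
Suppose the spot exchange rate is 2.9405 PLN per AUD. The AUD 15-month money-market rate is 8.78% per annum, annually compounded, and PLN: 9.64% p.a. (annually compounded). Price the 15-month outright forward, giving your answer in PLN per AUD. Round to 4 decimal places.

2.9696

T = 15/12 years.
PLN growth factor: (1 + 0.0964)^(15/12) = 1.1219184.
AUD accumulates by (1 + 0.0878)^(15/12) = 1.110929.
Forward (PLN per AUD) = 2.9405 × 1.1219184 / 1.110929 = 2.969588.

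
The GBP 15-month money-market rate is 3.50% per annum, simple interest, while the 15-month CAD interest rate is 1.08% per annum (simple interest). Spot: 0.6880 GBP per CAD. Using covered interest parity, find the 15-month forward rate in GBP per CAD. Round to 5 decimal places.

0.70853

T = 15/12 years.
GBP growth factor: 1 + 0.0350×15/12 = 1.043750.
CAD accumulates by 1 + 0.0108×15/12 = 1.013500.
Forward (GBP per CAD) = 0.688 × 1.043750 / 1.013500 = 0.7085348.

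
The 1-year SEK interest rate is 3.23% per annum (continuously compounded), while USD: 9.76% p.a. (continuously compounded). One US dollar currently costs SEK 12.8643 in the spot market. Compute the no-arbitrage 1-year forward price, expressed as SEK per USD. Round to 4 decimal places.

T = 1 year.
Growth of 1 SEK over T: e^(0.0323×1) = 1.03282731.
Growth of 1 USD over T: e^(0.0976×1) = 1.10252169.
Forward (SEK per USD) = 12.8643 × 1.03282731 / 1.10252169 = 12.051101.

12.0511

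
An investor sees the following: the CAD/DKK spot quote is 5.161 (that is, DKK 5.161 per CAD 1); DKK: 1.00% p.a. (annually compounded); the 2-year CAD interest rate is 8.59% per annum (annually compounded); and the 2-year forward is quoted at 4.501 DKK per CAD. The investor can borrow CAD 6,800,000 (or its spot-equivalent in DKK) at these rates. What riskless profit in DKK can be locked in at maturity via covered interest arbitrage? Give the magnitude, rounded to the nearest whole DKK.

T = 2 years.
Invest the CAD and cover forward: 6,800,000 × 1.17917881 × 4.501 = DKK 36,090,890.00.
Convert at spot and invest in DKK: 6,800,000 × 5.161 × 1.020100 = DKK 35,800,205.48.
The quoted forward overvalues CAD, so borrow DKK, buy CAD at spot, deposit the CAD at 8.59%, and sell the proceeds forward at 4.501.
The gap between the two covered legs is DKK 290,685.

DKK 290,685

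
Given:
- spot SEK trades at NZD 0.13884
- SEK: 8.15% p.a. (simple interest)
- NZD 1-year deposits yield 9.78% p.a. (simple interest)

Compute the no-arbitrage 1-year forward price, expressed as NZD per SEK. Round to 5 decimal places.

T = 1 year.
NZD accumulates by 1 + 0.0978×1 = 1.097800.
SEK growth factor: 1 + 0.0815×1 = 1.081500.
So F = 0.13884 × 1.097800 / 1.081500 = 0.1409325 (NZD/SEK).

0.14093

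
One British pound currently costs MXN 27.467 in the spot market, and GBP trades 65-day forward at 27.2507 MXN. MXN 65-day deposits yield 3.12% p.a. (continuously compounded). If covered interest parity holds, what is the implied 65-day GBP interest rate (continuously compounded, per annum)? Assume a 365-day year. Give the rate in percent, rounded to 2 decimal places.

T = 65/365 years.
By CIP, F/S equals the MXN-to-GBP growth ratio: 27.2507/27.467 = 0.9921251.
MXN growth factor: e^(0.0312×65/365) = 1.0055716.
Hence g_GBP = 1.0135532.
r = ln(1.0135532)/(65/365) = 0.075595 → 7.56%.

7.56%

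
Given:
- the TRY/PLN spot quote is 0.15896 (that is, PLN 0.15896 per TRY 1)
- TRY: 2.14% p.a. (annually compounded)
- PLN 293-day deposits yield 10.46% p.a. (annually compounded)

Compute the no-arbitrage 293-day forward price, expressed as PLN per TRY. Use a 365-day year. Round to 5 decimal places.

T = 293/365 years.
PLN growth factor: (1 + 0.1046)^(293/365) = 1.0831345.
TRY growth factor: (1 + 0.0214)^(293/365) = 1.0171427.
Forward (PLN per TRY) = 0.15896 × 1.0831345 / 1.0171427 = 0.1692733.

0.16927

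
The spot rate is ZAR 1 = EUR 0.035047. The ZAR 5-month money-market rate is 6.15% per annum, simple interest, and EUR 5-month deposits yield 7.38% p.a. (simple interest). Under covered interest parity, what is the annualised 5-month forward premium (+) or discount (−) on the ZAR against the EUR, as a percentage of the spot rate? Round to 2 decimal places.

T = 5/12 years.
CIP forward (EUR per ZAR) = 0.035047 × 1.030750/1.025625 = 0.035222128.
(F − S)/S ÷ T = (0.035222128 − 0.035047)/0.035047/(5/12) = 0.011993 → 1.20%.

+1.20%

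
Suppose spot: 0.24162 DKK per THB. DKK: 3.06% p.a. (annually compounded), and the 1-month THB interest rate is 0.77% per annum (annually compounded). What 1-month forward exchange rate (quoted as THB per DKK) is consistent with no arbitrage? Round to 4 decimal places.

T = 1/12 years.
DKK growth factor: (1 + 0.0306)^(1/12) = 1.0025149.
THB growth factor: (1 + 0.0077)^(1/12) = 1.0006394.
So F = 0.24162 × 1.0025149 / 1.0006394 = 0.2420729 (DKK/THB).
Quoted the other way: 1/0.2420729 = 4.1310 THB per DKK.

4.1310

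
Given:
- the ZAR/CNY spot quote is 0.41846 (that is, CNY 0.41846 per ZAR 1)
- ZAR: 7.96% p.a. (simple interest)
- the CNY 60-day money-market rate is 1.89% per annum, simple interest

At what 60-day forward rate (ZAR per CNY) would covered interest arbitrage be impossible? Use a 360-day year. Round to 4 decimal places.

2.4138

T = 60/360 years.
CNY growth factor: 1 + 0.0189×60/360 = 1.003150.
ZAR growth factor: 1 + 0.0796×60/360 = 1.0132667.
So F = 0.41846 × 1.003150 / 1.0132667 = 0.4142820 (CNY/ZAR).
Invert for ZAR per CNY: 1 / 0.4142820 = 2.4138.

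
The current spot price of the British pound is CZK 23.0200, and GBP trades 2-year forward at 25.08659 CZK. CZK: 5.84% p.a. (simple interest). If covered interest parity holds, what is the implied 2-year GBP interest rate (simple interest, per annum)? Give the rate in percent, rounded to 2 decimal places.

T = 2 years.
CIP gives F = S · g_CZK/g_GBP, so g_CZK/g_GBP = 25.08659/23.02 = 1.0897737.
The CZK side grows by 1 + 0.0584×2 = 1.116800.
Hence g_GBP = 1.0247999.
(1.0247999 − 1)/T = 0.012400, i.e. 1.24%.

1.24%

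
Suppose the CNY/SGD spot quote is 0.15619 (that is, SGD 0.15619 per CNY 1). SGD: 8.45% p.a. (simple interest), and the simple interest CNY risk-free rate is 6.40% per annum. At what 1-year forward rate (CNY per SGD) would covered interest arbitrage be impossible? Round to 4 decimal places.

6.2814

T = 1 year.
SGD accumulates by 1 + 0.0845×1 = 1.084500.
CNY accumulates by 1 + 0.0640×1 = 1.064000.
So F = 0.15619 × 1.084500 / 1.064000 = 0.1591993 (SGD/CNY).
Invert for CNY per SGD: 1 / 0.1591993 = 6.2814.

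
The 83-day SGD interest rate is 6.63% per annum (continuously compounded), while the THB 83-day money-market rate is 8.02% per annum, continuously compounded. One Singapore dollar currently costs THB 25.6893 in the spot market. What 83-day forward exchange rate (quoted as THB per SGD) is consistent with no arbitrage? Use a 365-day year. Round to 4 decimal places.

T = 83/365 years.
THB growth factor: e^(0.0802×83/365) = 1.01840457.
SGD growth factor: e^(0.0663×83/365) = 1.01519066.
So F = 25.6893 × 1.01840457 / 1.01519066 = 25.770628 (THB/SGD).

25.7706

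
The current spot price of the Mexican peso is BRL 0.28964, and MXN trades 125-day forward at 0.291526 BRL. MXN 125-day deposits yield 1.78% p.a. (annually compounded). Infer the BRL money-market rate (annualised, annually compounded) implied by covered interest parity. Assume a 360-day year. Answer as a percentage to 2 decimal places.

T = 125/360 years.
By CIP, F/S equals the BRL-to-MXN growth ratio: 0.291526/0.28964 = 1.0065115.
The MXN side grows by (1 + 0.0178)^(125/360) = 1.006145.
Hence g_BRL = 1.0126965.
Annualise: 1.0126965^(360/125) − 1 = 0.037004 = 3.70%.

3.70%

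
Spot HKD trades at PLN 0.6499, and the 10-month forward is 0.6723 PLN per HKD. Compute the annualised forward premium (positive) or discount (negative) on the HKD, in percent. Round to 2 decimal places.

+4.14%

T = 10/12 years.
Period premium: (0.6723 − 0.6499)/0.6499 = 0.0344668.
Annualise by dividing by T: 0.0344668 / (10/12) = 0.041360 → 4.14%.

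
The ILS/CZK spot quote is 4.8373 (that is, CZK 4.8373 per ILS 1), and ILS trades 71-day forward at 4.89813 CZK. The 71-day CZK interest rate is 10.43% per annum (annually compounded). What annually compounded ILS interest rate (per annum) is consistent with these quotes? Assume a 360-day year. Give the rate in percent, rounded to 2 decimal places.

T = 71/360 years.
By CIP, F/S equals the CZK-to-ILS growth ratio: 4.89813/4.8373 = 1.0125752.
The CZK side grows by (1 + 0.1043)^(71/360) = 1.0197594.
That pins the ILS growth at 1.007095.
Annualise: 1.007095^(360/71) − 1 = 0.036498 = 3.65%.

3.65%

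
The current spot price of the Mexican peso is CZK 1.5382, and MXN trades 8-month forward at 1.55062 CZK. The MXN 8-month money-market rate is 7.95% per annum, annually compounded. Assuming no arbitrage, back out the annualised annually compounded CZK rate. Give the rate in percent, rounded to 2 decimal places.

9.26%

T = 8/12 years.
By CIP, F/S equals the CZK-to-MXN growth ratio: 1.55062/1.5382 = 1.0080744.
The MXN side grows by (1 + 0.0795)^(8/12) = 1.0523215.
Hence g_CZK = 1.0608184.
r = 1.0608184^(12/8) − 1 = 0.092601 → 9.26%.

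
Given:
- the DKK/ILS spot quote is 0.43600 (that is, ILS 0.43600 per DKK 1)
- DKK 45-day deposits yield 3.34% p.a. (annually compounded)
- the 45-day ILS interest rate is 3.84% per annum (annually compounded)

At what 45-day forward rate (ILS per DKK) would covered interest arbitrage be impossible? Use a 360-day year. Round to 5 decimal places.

T = 45/360 years.
ILS growth factor: (1 + 0.0384)^(45/360) = 1.0047212.
DKK growth factor: (1 + 0.0334)^(45/360) = 1.0041152.
So F = 0.436 × 1.0047212 / 1.0041152 = 0.4362631 (ILS/DKK).

0.43626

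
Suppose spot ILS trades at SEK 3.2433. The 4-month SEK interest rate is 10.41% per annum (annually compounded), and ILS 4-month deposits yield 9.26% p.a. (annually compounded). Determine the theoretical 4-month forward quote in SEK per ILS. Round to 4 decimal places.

3.2546

T = 4/12 years.
Growth of 1 SEK over T: (1 + 0.1041)^(4/12) = 1.0335611.
ILS growth factor: (1 + 0.0926)^(4/12) = 1.0299601.
Forward (SEK per ILS) = 3.2433 × 1.0335611 / 1.0299601 = 3.254639.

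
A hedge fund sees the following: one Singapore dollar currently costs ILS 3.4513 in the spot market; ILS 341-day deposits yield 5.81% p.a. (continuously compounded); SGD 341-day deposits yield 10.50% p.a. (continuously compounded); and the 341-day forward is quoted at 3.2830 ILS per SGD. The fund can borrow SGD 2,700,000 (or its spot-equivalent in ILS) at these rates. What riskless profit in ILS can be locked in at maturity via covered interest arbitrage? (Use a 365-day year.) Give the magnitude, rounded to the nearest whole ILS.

ILS 60,585

T = 341/365 years.
Keep in SGD, deliver into the forward: 2,700,000·1.103068554·3.2830 = ILS 9,777,709.97.
Swap to ILS now, deposit: 2,700,000·3.4513·1.05577989 = ILS 9,838,295.46.
The quoted forward undervalues SGD, so borrow SGD, convert to ILS at spot, deposit the ILS at 5.81%, and buy SGD forward at 3.2830 to cover the loan.
Profit = 9,838,295.46 − 9,777,709.97 = ILS 60,585.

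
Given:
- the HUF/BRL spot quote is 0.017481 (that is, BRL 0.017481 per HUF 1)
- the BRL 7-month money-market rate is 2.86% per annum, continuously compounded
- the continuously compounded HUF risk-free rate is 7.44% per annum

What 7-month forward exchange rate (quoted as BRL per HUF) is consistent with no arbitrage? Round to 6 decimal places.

0.017020

T = 7/12 years.
BRL accumulates by e^(0.0286×7/12) = 1.0168233.
HUF growth factor: e^(0.0744×7/12) = 1.0443556.
So F = 0.017481 × 1.0168233 / 1.0443556 = 0.01702015 (BRL/HUF).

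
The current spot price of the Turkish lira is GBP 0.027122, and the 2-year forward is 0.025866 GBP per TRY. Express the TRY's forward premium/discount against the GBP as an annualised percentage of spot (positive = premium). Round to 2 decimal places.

-2.32%

T = 2 years.
Period premium: (0.025866 − 0.027122)/0.027122 = -0.0463093.
Per annum: -0.0463093 / 2 = -0.023155 = -2.32%.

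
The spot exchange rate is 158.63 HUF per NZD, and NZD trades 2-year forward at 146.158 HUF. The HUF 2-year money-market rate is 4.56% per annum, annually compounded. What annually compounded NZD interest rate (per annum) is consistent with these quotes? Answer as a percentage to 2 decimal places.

8.93%

T = 2 years.
CIP gives F = S · g_HUF/g_NZD, so g_HUF/g_NZD = 146.158/158.63 = 0.9213768.
HUF growth factor: (1 + 0.0456)^2 = 1.0932794.
So the NZD growth factor = 1.1865714.
r = 1.1865714^(1/2) − 1 = 0.089299 → 8.93%.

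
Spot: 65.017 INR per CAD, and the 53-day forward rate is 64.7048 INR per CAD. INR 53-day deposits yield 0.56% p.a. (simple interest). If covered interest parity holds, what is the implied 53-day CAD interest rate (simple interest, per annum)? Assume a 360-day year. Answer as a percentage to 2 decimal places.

3.84%

T = 53/360 years.
F/S = 64.7048/65.017 = 0.9951982 = (growth of INR) / (growth of CAD).
INR growth factor: 1 + 0.0056×53/360 = 1.0008244.
So the CAD growth factor = 1.0056533.
(1.0056533 − 1)/T = 0.038400, i.e. 3.84%.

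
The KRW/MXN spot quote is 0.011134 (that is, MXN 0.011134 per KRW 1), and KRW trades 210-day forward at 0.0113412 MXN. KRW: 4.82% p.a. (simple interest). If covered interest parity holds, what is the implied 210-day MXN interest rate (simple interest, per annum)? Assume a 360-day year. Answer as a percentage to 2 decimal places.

T = 210/360 years.
F/S = 0.0113412/0.011134 = 1.0186097 = (growth of MXN) / (growth of KRW).
KRW growth factor: 1 + 0.0482×210/360 = 1.0281167.
That pins the MXN growth at 1.0472496.
r = (1.0472496 − 1)/(210/360) = 0.080999 → 8.10%.

8.10%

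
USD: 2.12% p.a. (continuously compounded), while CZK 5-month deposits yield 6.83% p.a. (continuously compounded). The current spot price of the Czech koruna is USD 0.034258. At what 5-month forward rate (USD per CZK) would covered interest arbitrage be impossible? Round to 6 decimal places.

0.033592

T = 5/12 years.
Growth of 1 USD over T: e^(0.0212×5/12) = 1.0088725.
CZK accumulates by e^(0.0683×5/12) = 1.0288671.
Forward (USD per CZK) = 0.034258 × 1.0088725 / 1.0288671 = 0.03359224.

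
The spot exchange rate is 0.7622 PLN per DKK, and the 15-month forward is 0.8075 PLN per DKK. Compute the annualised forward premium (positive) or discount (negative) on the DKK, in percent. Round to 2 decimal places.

+4.75%

T = 15/12 years.
Period premium: (0.8075 − 0.7622)/0.7622 = 0.0594332.
Per annum: 0.0594332 / (15/12) = 0.047547 = 4.75%.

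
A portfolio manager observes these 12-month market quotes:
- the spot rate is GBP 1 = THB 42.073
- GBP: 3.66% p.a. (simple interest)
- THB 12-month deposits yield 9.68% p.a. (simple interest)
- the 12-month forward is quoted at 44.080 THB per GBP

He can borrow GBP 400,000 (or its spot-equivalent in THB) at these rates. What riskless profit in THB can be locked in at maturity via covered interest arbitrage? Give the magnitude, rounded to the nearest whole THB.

THB 180,935

T = 1 year.
Invest the GBP and cover forward: 400,000 × 1.036600 × 44.080 = THB 18,277,331.20.
Convert at spot and invest in THB: 400,000 × 42.073 × 1.096800 = THB 18,458,266.56.
The quoted forward undervalues GBP, so borrow GBP, convert to THB at spot, deposit the THB at 9.68%, and buy GBP forward at 44.080 to cover the loan.
Arbitrage profit = |18,277,331.20 − 18,458,266.56| = THB 180,935.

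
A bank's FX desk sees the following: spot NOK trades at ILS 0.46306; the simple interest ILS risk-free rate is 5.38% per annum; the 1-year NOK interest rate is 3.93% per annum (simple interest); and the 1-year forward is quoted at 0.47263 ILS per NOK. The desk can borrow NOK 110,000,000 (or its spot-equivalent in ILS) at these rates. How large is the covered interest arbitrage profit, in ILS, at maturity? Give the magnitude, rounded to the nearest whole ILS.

T = 1 year.
Invest the NOK and cover forward: 110,000,000 × 1.039300 × 0.47263 = ILS 54,032,479.49.
Convert at spot and invest in ILS: 110,000,000 × 0.46306 × 1.053800 = ILS 53,676,989.08.
The quoted forward overvalues NOK, so borrow ILS, buy NOK at spot, deposit the NOK at 3.93%, and sell the proceeds forward at 0.47263.
Arbitrage profit = |54,032,479.49 − 53,676,989.08| = ILS 355,490.

ILS 355,490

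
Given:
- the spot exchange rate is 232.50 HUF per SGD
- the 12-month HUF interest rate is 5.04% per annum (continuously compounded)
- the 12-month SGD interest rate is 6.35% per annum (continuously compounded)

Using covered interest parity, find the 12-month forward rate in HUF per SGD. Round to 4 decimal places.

229.4741

T = 1 year.
HUF growth factor: e^(0.0504×1) = 1.051691689.
SGD growth factor: e^(0.0635×1) = 1.065559486.
CIP: F = S · (grow HUF)/(grow SGD) = 232.5 × 1.051691689/1.065559486 = 229.474113 HUF per SGD.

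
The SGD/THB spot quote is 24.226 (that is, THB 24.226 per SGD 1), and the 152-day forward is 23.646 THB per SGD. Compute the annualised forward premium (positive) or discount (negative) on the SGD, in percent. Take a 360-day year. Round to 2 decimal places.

T = 152/360 years.
SGD trades forward at -2.39412% vs spot over the period.
×(1/T) gives -5.67% p.a.

-5.67%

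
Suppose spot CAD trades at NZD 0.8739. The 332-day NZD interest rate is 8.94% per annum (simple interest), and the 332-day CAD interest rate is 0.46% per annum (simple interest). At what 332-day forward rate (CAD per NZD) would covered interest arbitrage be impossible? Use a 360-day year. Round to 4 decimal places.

1.0616

T = 332/360 years.
Growth of 1 NZD over T: 1 + 0.0894×332/360 = 1.0824467.
CAD accumulates by 1 + 0.0046×332/360 = 1.0042422.
Forward (NZD per CAD) = 0.8739 × 1.0824467 / 1.0042422 = 0.9419542.
Invert for CAD per NZD: 1 / 0.9419542 = 1.0616.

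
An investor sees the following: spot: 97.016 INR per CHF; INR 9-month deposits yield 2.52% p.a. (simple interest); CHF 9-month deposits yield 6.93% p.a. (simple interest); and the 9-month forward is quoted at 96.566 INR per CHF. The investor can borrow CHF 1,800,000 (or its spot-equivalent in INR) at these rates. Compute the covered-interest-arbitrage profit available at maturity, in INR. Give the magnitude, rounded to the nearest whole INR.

T = 9/12 years.
Route A — deposit CHF, sell forward: 1,800,000 × 1.051975 × 96.566 = INR 182,853,032.13.
Route B — convert at spot, deposit INR: 1,800,000 × 97.016 × 1.018900 = INR 177,929,284.32.
The quoted forward overvalues CHF, so borrow INR, buy CHF at spot, deposit the CHF at 6.93%, and sell the proceeds forward at 96.566.
Arbitrage profit = |182,853,032.13 − 177,929,284.32| = INR 4,923,748.

INR 4,923,748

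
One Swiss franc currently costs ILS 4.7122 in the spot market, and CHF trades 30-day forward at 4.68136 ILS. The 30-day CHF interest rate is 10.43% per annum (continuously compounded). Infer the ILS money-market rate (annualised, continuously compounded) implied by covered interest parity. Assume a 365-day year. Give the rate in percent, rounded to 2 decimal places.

T = 30/365 years.
F/S = 4.68136/4.7122 = 0.9934553 = (growth of ILS) / (growth of CHF).
The CHF side grows by e^(0.1043×30/365) = 1.0086095.
So the ILS growth factor = 1.0020085.
r = ln(1.0020085)/(30/365) = 0.024412 → 2.44%.

2.44%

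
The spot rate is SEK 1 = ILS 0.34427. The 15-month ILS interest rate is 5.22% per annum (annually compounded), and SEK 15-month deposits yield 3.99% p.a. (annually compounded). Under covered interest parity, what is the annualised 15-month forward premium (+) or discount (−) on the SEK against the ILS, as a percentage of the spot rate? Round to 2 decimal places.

T = 15/12 years.
CIP forward (ILS per SEK) = 0.34427 × 1.0656703/1.0501213 = 0.34936756.
(F − S)/S ÷ T = (0.34936756 − 0.34427)/0.34427/(15/12) = 0.011845 → 1.18%.

+1.18%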